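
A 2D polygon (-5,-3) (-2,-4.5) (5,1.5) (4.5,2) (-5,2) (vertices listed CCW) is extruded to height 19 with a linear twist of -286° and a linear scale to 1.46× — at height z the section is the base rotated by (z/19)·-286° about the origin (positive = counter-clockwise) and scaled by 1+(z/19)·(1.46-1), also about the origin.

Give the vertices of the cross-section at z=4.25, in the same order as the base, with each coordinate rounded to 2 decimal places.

Cross-section at z=4.25: (-5.39,3.50) (-5.43,-0.20) (3.91,-4.23) (4.16,-3.49) (-0.44,5.92)

t = z/height = 4.25/19 = 0.223684
s = 1 + (scale-1)·z/height = 1 + (1.46-1)·4.25/19 = 1.102895
θ = twist·z/height = -286°·4.25/19 = -63.9737° = -1.116551 rad
cos θ = 0.438784, sin θ = -0.898593 (intermediates below are computed at full precision and shown rounded to 5 d.p.)
v1: (-5,-3) → rotate → (-4.88970,3.17661) → ×s → (-5.39282,3.50347) → (-5.39,3.50)
v2: (-2,-4.5) → rotate → (-4.92123,-0.17734) → ×s → (-5.42760,-0.19559) → (-5.43,-0.20)
v3: (5,1.5) → rotate → (3.54181,-3.83479) → ×s → (3.90624,-4.22937) → (3.91,-4.23)
v4: (4.5,2) → rotate → (3.77171,-3.16610) → ×s → (4.15980,-3.49187) → (4.16,-3.49)
v5: (-5,2) → rotate → (-0.39673,5.37053) → ×s → (-0.43756,5.92313) → (-0.44,5.92)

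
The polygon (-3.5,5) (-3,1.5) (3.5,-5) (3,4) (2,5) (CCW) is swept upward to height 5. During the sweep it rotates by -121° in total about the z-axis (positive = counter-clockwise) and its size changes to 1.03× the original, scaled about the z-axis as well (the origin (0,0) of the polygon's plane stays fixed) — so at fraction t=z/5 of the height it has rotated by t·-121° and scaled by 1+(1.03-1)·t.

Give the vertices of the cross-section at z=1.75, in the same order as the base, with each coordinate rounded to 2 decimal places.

t = z/height = 1.75/5 = 0.35
s = 1 + (scale-1)·z/height = 1 + (1.03-1)·1.75/5 = 1.010500
θ = twist·z/height = -121°·1.75/5 = -42.3500° = -0.739147 rad
cos θ = 0.739043, sin θ = -0.673658 (intermediates below are computed at full precision and shown rounded to 5 d.p.)
v1: (-3.5,5) → rotate → (0.78164,6.05302) → ×s → (0.78984,6.11658) → (0.79,6.12)
v2: (-3,1.5) → rotate → (-1.20664,3.12954) → ×s → (-1.21931,3.16240) → (-1.22,3.16)
v3: (3.5,-5) → rotate → (-0.78164,-6.05302) → ×s → (-0.78984,-6.11658) → (-0.79,-6.12)
v4: (3,4) → rotate → (4.91176,0.93520) → ×s → (4.96333,0.94502) → (4.96,0.95)
v5: (2,5) → rotate → (4.84638,2.34790) → ×s → (4.89726,2.37256) → (4.90,2.37)

Cross-section at z=1.75: (0.79,6.12) (-1.22,3.16) (-0.79,-6.12) (4.96,0.95) (4.90,2.37)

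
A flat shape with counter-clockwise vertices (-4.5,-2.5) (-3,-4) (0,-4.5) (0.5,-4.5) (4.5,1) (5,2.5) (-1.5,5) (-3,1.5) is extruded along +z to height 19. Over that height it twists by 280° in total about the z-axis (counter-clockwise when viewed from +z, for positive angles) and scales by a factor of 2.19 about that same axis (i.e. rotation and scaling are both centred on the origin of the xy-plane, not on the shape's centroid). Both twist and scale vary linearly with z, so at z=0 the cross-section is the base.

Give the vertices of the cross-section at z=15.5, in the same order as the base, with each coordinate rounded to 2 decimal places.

Cross-section at z=15.5: (2.20,9.90) (-1.97,9.65) (-6.63,5.89) (-7.29,5.15) (-4.41,-7.94) (-2.85,-10.64) (9.33,-4.33) (6.14,2.46)

t = z/height = 15.5/19 = 0.815789
s = 1 + (scale-1)·z/height = 1 + (2.19-1)·15.5/19 = 1.970789
θ = twist·z/height = 280°·15.5/19 = 228.4211° = 3.986699 rad
cos θ = -0.663651, sin θ = -0.748042 (intermediates below are computed at full precision and shown rounded to 5 d.p.)
v1: (-4.5,-2.5) → rotate → (1.11633,5.02532) → ×s → (2.20004,9.90384) → (2.20,9.90)
v2: (-3,-4) → rotate → (-1.00121,4.89873) → ×s → (-1.97318,9.65437) → (-1.97,9.65)
v3: (0,-4.5) → rotate → (-3.36619,2.98643) → ×s → (-6.63405,5.88563) → (-6.63,5.89)
v4: (0.5,-4.5) → rotate → (-3.69801,2.61241) → ×s → (-7.28801,5.14851) → (-7.29,5.15)
v5: (4.5,1) → rotate → (-2.23839,-4.02984) → ×s → (-4.41139,-7.94197) → (-4.41,-7.94)
v6: (5,2.5) → rotate → (-1.44815,-5.39934) → ×s → (-2.85400,-10.64096) → (-2.85,-10.64)
v7: (-1.5,5) → rotate → (4.73569,-2.19619) → ×s → (9.33304,-4.32824) → (9.33,-4.33)
v8: (-3,1.5) → rotate → (3.11302,1.24865) → ×s → (6.13510,2.46082) → (6.14,2.46)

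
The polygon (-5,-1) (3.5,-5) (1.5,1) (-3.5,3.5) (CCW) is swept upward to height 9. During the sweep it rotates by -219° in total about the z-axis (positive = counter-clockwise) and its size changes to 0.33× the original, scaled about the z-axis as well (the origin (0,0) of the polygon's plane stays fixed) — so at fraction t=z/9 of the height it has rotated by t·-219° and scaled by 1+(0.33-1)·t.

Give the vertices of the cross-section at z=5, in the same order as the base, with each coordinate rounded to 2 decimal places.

Cross-section at z=5: (1.11,3.00) (-3.83,-0.22) (0.04,-1.13) (3.02,0.72)

t = z/height = 5/9 = 0.555556
s = 1 + (scale-1)·z/height = 1 + (0.33-1)·5/9 = 0.627778
θ = twist·z/height = -219°·5/9 = -121.6667° = -2.123484 rad
cos θ = -0.524977, sin θ = -0.851117 (intermediates below are computed at full precision and shown rounded to 5 d.p.)
v1: (-5,-1) → rotate → (1.77377,4.78056) → ×s → (1.11353,3.00113) → (1.11,3.00)
v2: (3.5,-5) → rotate → (-6.09300,-0.35403) → ×s → (-3.82505,-0.22225) → (-3.83,-0.22)
v3: (1.5,1) → rotate → (0.06365,-1.80165) → ×s → (0.03996,-1.13104) → (0.04,-1.13)
v4: (-3.5,3.5) → rotate → (4.81633,1.14149) → ×s → (3.02358,0.71660) → (3.02,0.72)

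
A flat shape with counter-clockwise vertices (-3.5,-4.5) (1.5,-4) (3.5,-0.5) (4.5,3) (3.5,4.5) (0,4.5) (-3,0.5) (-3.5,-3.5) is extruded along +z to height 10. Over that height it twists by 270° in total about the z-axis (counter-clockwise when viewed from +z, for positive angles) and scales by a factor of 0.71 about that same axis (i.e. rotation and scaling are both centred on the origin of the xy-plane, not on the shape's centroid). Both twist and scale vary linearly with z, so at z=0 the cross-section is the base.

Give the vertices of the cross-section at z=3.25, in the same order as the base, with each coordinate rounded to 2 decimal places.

t = z/height = 3.25/10 = 0.325
s = 1 + (scale-1)·z/height = 1 + (0.71-1)·3.25/10 = 0.905750
θ = twist·z/height = 270°·3.25/10 = 87.7500° = 1.531526 rad
cos θ = 0.039260, sin θ = 0.999229 (intermediates below are computed at full precision and shown rounded to 5 d.p.)
v1: (-3.5,-4.5) → rotate → (4.35912,-3.67397) → ×s → (3.94827,-3.32770) → (3.95,-3.33)
v2: (1.5,-4) → rotate → (4.05581,1.34180) → ×s → (3.67355,1.21534) → (3.67,1.22)
v3: (3.5,-0.5) → rotate → (0.63702,3.47767) → ×s → (0.57698,3.14990) → (0.58,3.15)
v4: (4.5,3) → rotate → (-2.82102,4.61431) → ×s → (-2.55514,4.17941) → (-2.56,4.18)
v5: (3.5,4.5) → rotate → (-4.35912,3.67397) → ×s → (-3.94827,3.32770) → (-3.95,3.33)
v6: (0,4.5) → rotate → (-4.49653,0.17667) → ×s → (-4.07273,0.16002) → (-4.07,0.16)
v7: (-3,0.5) → rotate → (-0.61739,-2.97806) → ×s → (-0.55920,-2.69738) → (-0.56,-2.70)
v8: (-3.5,-3.5) → rotate → (3.35989,-3.63471) → ×s → (3.04322,-3.29214) → (3.04,-3.29)

Cross-section at z=3.25: (3.95,-3.33) (3.67,1.22) (0.58,3.15) (-2.56,4.18) (-3.95,3.33) (-4.07,0.16) (-0.56,-2.70) (3.04,-3.29)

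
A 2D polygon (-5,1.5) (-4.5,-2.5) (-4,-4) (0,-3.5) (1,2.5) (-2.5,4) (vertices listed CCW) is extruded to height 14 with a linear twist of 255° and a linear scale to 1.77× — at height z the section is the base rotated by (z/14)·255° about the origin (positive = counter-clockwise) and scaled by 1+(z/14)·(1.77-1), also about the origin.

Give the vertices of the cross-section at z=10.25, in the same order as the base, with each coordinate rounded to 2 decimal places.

Cross-section at z=10.25: (8.04,-1.42) (6.53,4.70) (5.48,6.94) (-0.64,5.44) (-1.10,-4.07) (4.61,-5.76)

t = z/height = 10.25/14 = 0.732143
s = 1 + (scale-1)·z/height = 1 + (1.77-1)·10.25/14 = 1.563750
θ = twist·z/height = 255°·10.25/14 = 186.6964° = 3.258467 rad
cos θ = -0.993178, sin θ = -0.116609 (intermediates below are computed at full precision and shown rounded to 5 d.p.)
v1: (-5,1.5) → rotate → (5.14080,-0.90672) → ×s → (8.03893,-1.41789) → (8.04,-1.42)
v2: (-4.5,-2.5) → rotate → (4.17778,3.00768) → ×s → (6.53300,4.70327) → (6.53,4.70)
v3: (-4,-4) → rotate → (3.50628,4.43915) → ×s → (5.48294,6.94172) → (5.48,6.94)
v4: (0,-3.5) → rotate → (-0.40813,3.47612) → ×s → (-0.63821,5.43579) → (-0.64,5.44)
v5: (1,2.5) → rotate → (-0.70166,-2.59955) → ×s → (-1.09721,-4.06505) → (-1.10,-4.07)
v6: (-2.5,4) → rotate → (2.94938,-3.68119) → ×s → (4.61209,-5.75646) → (4.61,-5.76)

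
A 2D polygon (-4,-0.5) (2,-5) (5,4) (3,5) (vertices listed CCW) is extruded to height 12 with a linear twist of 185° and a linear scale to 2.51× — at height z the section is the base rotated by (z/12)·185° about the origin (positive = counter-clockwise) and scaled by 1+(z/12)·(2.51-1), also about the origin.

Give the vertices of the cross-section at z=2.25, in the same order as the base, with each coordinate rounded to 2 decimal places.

t = z/height = 2.25/12 = 0.1875
s = 1 + (scale-1)·z/height = 1 + (2.51-1)·2.25/12 = 1.283125
θ = twist·z/height = 185°·2.25/12 = 34.6875° = 0.605411 rad
cos θ = 0.822268, sin θ = 0.569100 (intermediates below are computed at full precision and shown rounded to 5 d.p.)
v1: (-4,-0.5) → rotate → (-3.00452,-2.68753) → ×s → (-3.85518,-3.44844) → (-3.86,-3.45)
v2: (2,-5) → rotate → (4.49004,-2.97314) → ×s → (5.76128,-3.81491) → (5.76,-3.81)
v3: (5,4) → rotate → (1.83494,6.13457) → ×s → (2.35446,7.87142) → (2.35,7.87)
v4: (3,5) → rotate → (-0.37870,5.81864) → ×s → (-0.48591,7.46604) → (-0.49,7.47)

Cross-section at z=2.25: (-3.86,-3.45) (5.76,-3.81) (2.35,7.87) (-0.49,7.47)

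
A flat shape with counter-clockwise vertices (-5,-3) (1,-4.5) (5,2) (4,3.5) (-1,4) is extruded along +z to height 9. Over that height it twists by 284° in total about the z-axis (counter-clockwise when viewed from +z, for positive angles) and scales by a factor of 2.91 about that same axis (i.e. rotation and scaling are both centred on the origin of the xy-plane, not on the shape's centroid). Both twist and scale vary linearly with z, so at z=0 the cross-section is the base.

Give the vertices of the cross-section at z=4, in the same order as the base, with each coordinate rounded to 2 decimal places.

Cross-section at z=4: (9.94,-4.18) (5.62,6.41) (-8.45,5.27) (-9.59,2.14) (-4.87,-5.86)

t = z/height = 4/9 = 0.444444
s = 1 + (scale-1)·z/height = 1 + (2.91-1)·4/9 = 1.848889
θ = twist·z/height = 284°·4/9 = 126.2222° = 2.202993 rad
cos θ = -0.590919, sin θ = 0.806731 (intermediates below are computed at full precision and shown rounded to 5 d.p.)
v1: (-5,-3) → rotate → (5.37479,-2.26090) → ×s → (9.93738,-4.18015) → (9.94,-4.18)
v2: (1,-4.5) → rotate → (3.03937,3.46586) → ×s → (5.61946,6.40800) → (5.62,6.41)
v3: (5,2) → rotate → (-4.56806,2.85182) → ×s → (-8.44583,5.27270) → (-8.45,5.27)
v4: (4,3.5) → rotate → (-5.18723,1.15871) → ×s → (-9.59062,2.14233) → (-9.59,2.14)
v5: (-1,4) → rotate → (-2.63601,-3.17041) → ×s → (-4.87368,-5.86173) → (-4.87,-5.86)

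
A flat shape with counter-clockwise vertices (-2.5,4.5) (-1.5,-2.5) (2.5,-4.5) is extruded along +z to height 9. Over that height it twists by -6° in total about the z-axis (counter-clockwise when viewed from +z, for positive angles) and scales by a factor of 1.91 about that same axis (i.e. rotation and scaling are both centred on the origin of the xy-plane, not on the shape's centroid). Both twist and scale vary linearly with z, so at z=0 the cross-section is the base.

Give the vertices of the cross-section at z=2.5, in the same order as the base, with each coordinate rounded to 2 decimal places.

t = z/height = 2.5/9 = 0.277778
s = 1 + (scale-1)·z/height = 1 + (1.91-1)·2.5/9 = 1.252778
θ = twist·z/height = -6°·2.5/9 = -1.6667° = -0.029089 rad
cos θ = 0.999577, sin θ = -0.029085 (intermediates below are computed at full precision and shown rounded to 5 d.p.)
v1: (-2.5,4.5) → rotate → (-2.36806,4.57081) → ×s → (-2.96665,5.72621) → (-2.97,5.73)
v2: (-1.5,-2.5) → rotate → (-1.57208,-2.45532) → ×s → (-1.96946,-3.07596) → (-1.97,-3.08)
v3: (2.5,-4.5) → rotate → (2.36806,-4.57081) → ×s → (2.96665,-5.72621) → (2.97,-5.73)

Cross-section at z=2.5: (-2.97,5.73) (-1.97,-3.08) (2.97,-5.73)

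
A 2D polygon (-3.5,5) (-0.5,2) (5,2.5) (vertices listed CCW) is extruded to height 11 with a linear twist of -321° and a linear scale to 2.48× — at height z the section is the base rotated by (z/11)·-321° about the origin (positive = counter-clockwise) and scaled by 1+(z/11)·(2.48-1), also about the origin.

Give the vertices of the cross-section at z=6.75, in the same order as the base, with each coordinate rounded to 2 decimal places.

t = z/height = 6.75/11 = 0.613636
s = 1 + (scale-1)·z/height = 1 + (2.48-1)·6.75/11 = 1.908182
θ = twist·z/height = -321°·6.75/11 = -196.9773° = -3.437902 rad
cos θ = -0.956421, sin θ = 0.291992 (intermediates below are computed at full precision and shown rounded to 5 d.p.)
v1: (-3.5,5) → rotate → (1.88751,-5.80408) → ×s → (3.60171,-11.07523) → (3.60,-11.08)
v2: (-0.5,2) → rotate → (-0.10577,-2.05884) → ×s → (-0.20184,-3.92864) → (-0.20,-3.93)
v3: (5,2.5) → rotate → (-5.51208,-0.93109) → ×s → (-10.51806,-1.77669) → (-10.52,-1.78)

Cross-section at z=6.75: (3.60,-11.08) (-0.20,-3.93) (-10.52,-1.78)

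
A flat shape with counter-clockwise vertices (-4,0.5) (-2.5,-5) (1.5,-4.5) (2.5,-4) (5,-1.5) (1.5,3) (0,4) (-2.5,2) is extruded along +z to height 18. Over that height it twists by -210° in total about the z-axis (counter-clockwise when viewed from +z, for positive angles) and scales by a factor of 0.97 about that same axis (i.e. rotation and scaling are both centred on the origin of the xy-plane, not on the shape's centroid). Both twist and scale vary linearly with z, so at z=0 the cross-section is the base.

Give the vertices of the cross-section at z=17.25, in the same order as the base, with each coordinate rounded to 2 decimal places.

Cross-section at z=17.25: (3.44,-1.86) (4.02,3.65) (0.23,4.60) (-0.85,4.50) (-4.00,3.12) (-2.41,-2.19) (-1.41,-3.62) (1.56,-2.69)

t = z/height = 17.25/18 = 0.958333
s = 1 + (scale-1)·z/height = 1 + (0.97-1)·17.25/18 = 0.971250
θ = twist·z/height = -210°·17.25/18 = -201.2500° = -3.512475 rad
cos θ = -0.932008, sin θ = 0.362438 (intermediates below are computed at full precision and shown rounded to 5 d.p.)
v1: (-4,0.5) → rotate → (3.54681,-1.91576) → ×s → (3.44484,-1.86068) → (3.44,-1.86)
v2: (-2.5,-5) → rotate → (4.14221,3.75394) → ×s → (4.02312,3.64602) → (4.02,3.65)
v3: (1.5,-4.5) → rotate → (0.23296,4.73769) → ×s → (0.22626,4.60148) → (0.23,4.60)
v4: (2.5,-4) → rotate → (-0.88027,4.63413) → ×s → (-0.85496,4.50090) → (-0.85,4.50)
v5: (5,-1.5) → rotate → (-4.11638,3.21020) → ×s → (-3.99804,3.11791) → (-4.00,3.12)
v6: (1.5,3) → rotate → (-2.48533,-2.25237) → ×s → (-2.41387,-2.18761) → (-2.41,-2.19)
v7: (0,4) → rotate → (-1.44975,-3.72803) → ×s → (-1.40807,-3.62085) → (-1.41,-3.62)
v8: (-2.5,2) → rotate → (1.60514,-2.77011) → ×s → (1.55900,-2.69047) → (1.56,-2.69)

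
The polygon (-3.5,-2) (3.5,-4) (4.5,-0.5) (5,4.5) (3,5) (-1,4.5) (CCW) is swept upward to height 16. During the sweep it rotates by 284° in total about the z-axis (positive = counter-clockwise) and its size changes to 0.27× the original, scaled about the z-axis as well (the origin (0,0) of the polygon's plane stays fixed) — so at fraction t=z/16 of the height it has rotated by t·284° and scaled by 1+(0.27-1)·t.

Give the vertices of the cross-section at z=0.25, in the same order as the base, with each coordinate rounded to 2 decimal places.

Cross-section at z=0.25: (-3.30,-2.24) (3.76,-3.67) (4.47,-0.15) (4.58,4.82) (2.57,5.16) (-1.33,4.36)

t = z/height = 0.25/16 = 0.015625
s = 1 + (scale-1)·z/height = 1 + (0.27-1)·0.25/16 = 0.988594
θ = twist·z/height = 284°·0.25/16 = 4.4375° = 0.077449 rad
cos θ = 0.997002, sin θ = 0.077372 (intermediates below are computed at full precision and shown rounded to 5 d.p.)
v1: (-3.5,-2) → rotate → (-3.33476,-2.26481) → ×s → (-3.29673,-2.23897) → (-3.30,-2.24)
v2: (3.5,-4) → rotate → (3.79899,-3.71721) → ×s → (3.75566,-3.67481) → (3.76,-3.67)
v3: (4.5,-0.5) → rotate → (4.52520,-0.15033) → ×s → (4.47358,-0.14861) → (4.47,-0.15)
v4: (5,4.5) → rotate → (4.63684,4.87337) → ×s → (4.58395,4.81778) → (4.58,4.82)
v5: (3,5) → rotate → (2.60415,5.21713) → ×s → (2.57445,5.15762) → (2.57,5.16)
v6: (-1,4.5) → rotate → (-1.34517,4.40914) → ×s → (-1.32983,4.35885) → (-1.33,4.36)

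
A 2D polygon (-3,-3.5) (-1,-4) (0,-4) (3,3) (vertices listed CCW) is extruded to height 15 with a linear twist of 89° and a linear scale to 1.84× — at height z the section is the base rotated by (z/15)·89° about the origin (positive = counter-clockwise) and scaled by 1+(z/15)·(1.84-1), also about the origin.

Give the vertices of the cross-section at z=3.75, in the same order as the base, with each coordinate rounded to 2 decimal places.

t = z/height = 3.75/15 = 0.25
s = 1 + (scale-1)·z/height = 1 + (1.84-1)·3.75/15 = 1.210000
θ = twist·z/height = 89°·3.75/15 = 22.2500° = 0.388336 rad
cos θ = 0.925541, sin θ = 0.378649 (intermediates below are computed at full precision and shown rounded to 5 d.p.)
v1: (-3,-3.5) → rotate → (-1.45135,-4.37534) → ×s → (-1.75614,-5.29416) → (-1.76,-5.29)
v2: (-1,-4) → rotate → (0.58905,-4.08081) → ×s → (0.71276,-4.93778) → (0.71,-4.94)
v3: (0,-4) → rotate → (1.51459,-3.70216) → ×s → (1.83266,-4.47962) → (1.83,-4.48)
v4: (3,3) → rotate → (1.64068,3.91257) → ×s → (1.98522,4.73421) → (1.99,4.73)

Cross-section at z=3.75: (-1.76,-5.29) (0.71,-4.94) (1.83,-4.48) (1.99,4.73)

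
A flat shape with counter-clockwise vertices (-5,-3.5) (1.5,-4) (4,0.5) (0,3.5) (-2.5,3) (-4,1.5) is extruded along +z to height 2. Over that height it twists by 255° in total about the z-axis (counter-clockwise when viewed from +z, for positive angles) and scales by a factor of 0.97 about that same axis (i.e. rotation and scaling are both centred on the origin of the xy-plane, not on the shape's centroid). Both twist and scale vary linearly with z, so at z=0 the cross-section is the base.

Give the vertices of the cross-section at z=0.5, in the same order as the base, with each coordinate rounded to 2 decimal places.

Cross-section at z=0.5: (0.92,-5.99) (4.22,-0.42) (1.31,3.78) (-3.12,1.54) (-3.77,-0.91) (-3.09,-2.90)

t = z/height = 0.5/2 = 0.25
s = 1 + (scale-1)·z/height = 1 + (0.97-1)·0.5/2 = 0.992500
θ = twist·z/height = 255°·0.5/2 = 63.7500° = 1.112647 rad
cos θ = 0.442289, sin θ = 0.896873 (intermediates below are computed at full precision and shown rounded to 5 d.p.)
v1: (-5,-3.5) → rotate → (0.92761,-6.03237) → ×s → (0.92065,-5.98713) → (0.92,-5.99)
v2: (1.5,-4) → rotate → (4.25092,-0.42385) → ×s → (4.21904,-0.42067) → (4.22,-0.42)
v3: (4,0.5) → rotate → (1.32072,3.80864) → ×s → (1.31081,3.78007) → (1.31,3.78)
v4: (0,3.5) → rotate → (-3.13905,1.54801) → ×s → (-3.11551,1.53640) → (-3.12,1.54)
v5: (-2.5,3) → rotate → (-3.79634,-0.91532) → ×s → (-3.76787,-0.90845) → (-3.77,-0.91)
v6: (-4,1.5) → rotate → (-3.11446,-2.92406) → ×s → (-3.09111,-2.90213) → (-3.09,-2.90)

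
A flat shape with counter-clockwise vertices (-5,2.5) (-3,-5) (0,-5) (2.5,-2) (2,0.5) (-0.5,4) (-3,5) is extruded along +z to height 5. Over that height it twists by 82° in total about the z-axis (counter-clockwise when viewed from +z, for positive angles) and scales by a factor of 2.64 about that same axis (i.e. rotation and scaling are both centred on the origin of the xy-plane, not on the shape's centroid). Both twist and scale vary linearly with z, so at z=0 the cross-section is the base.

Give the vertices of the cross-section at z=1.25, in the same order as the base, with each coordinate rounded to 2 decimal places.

Cross-section at z=1.25: (-7.84,0.83) (-1.49,-8.08) (2.47,-6.60) (4.29,-1.41) (2.39,1.65) (-2.64,5.04) (-6.43,5.12)

t = z/height = 1.25/5 = 0.25
s = 1 + (scale-1)·z/height = 1 + (2.64-1)·1.25/5 = 1.410000
θ = twist·z/height = 82°·1.25/5 = 20.5000° = 0.357792 rad
cos θ = 0.936672, sin θ = 0.350207 (intermediates below are computed at full precision and shown rounded to 5 d.p.)
v1: (-5,2.5) → rotate → (-5.55888,0.59064) → ×s → (-7.83802,0.83281) → (-7.84,0.83)
v2: (-3,-5) → rotate → (-1.05898,-5.73398) → ×s → (-1.49316,-8.08492) → (-1.49,-8.08)
v3: (0,-5) → rotate → (1.75104,-4.68336) → ×s → (2.46896,-6.60354) → (2.47,-6.60)
v4: (2.5,-2) → rotate → (3.04210,-0.99783) → ×s → (4.28935,-1.40693) → (4.29,-1.41)
v5: (2,0.5) → rotate → (1.69824,1.16875) → ×s → (2.39452,1.64794) → (2.39,1.65)
v6: (-0.5,4) → rotate → (-1.86917,3.57159) → ×s → (-2.63552,5.03593) → (-2.64,5.04)
v7: (-3,5) → rotate → (-4.56105,3.63274) → ×s → (-6.43109,5.12216) → (-6.43,5.12)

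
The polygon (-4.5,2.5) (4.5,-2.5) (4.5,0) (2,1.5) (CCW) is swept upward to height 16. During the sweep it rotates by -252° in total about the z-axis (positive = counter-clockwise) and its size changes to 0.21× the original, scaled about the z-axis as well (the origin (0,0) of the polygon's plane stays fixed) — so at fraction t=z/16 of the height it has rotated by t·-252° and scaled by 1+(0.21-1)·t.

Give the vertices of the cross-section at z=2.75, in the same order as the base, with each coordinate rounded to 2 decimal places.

t = z/height = 2.75/16 = 0.171875
s = 1 + (scale-1)·z/height = 1 + (0.21-1)·2.75/16 = 0.864219
θ = twist·z/height = -252°·2.75/16 = -43.3125° = -0.755946 rad
cos θ = 0.727623, sin θ = -0.685977 (intermediates below are computed at full precision and shown rounded to 5 d.p.)
v1: (-4.5,2.5) → rotate → (-1.55936,4.90595) → ×s → (-1.34763,4.23982) → (-1.35,4.24)
v2: (4.5,-2.5) → rotate → (1.55936,-4.90595) → ×s → (1.34763,-4.23982) → (1.35,-4.24)
v3: (4.5,0) → rotate → (3.27430,-3.08690) → ×s → (2.82971,-2.66775) → (2.83,-2.67)
v4: (2,1.5) → rotate → (2.48421,-0.28052) → ×s → (2.14690,-0.24243) → (2.15,-0.24)

Cross-section at z=2.75: (-1.35,4.24) (1.35,-4.24) (2.83,-2.67) (2.15,-0.24)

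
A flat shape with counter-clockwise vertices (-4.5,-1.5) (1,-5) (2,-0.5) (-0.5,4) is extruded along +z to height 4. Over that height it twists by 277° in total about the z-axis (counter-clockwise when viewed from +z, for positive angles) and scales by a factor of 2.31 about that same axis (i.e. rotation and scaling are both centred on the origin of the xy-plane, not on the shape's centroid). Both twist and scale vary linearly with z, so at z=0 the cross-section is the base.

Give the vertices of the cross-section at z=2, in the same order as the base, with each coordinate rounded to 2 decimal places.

t = z/height = 2/4 = 0.5
s = 1 + (scale-1)·z/height = 1 + (2.31-1)·2/4 = 1.655000
θ = twist·z/height = 277°·2/4 = 138.5000° = 2.417281 rad
cos θ = -0.748956, sin θ = 0.662620 (intermediates below are computed at full precision and shown rounded to 5 d.p.)
v1: (-4.5,-1.5) → rotate → (4.36423,-1.85836) → ×s → (7.22280,-3.07558) → (7.22,-3.08)
v2: (1,-5) → rotate → (2.56414,4.40740) → ×s → (4.24366,7.29424) → (4.24,7.29)
v3: (2,-0.5) → rotate → (-1.16660,1.69972) → ×s → (-1.93073,2.81303) → (-1.93,2.81)
v4: (-0.5,4) → rotate → (-2.27600,-3.32713) → ×s → (-3.76678,-5.50640) → (-3.77,-5.51)

Cross-section at z=2: (7.22,-3.08) (4.24,7.29) (-1.93,2.81) (-3.77,-5.51)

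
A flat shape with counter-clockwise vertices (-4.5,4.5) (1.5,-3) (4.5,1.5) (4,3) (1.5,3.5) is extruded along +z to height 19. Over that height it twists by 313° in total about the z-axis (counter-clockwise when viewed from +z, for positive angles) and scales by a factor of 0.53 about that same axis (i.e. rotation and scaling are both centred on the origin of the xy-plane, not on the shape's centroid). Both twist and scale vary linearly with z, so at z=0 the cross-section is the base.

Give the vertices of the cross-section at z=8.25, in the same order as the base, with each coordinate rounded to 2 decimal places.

Cross-section at z=8.25: (0.08,-5.06) (0.80,2.55) (-3.40,1.63) (-3.95,0.50) (-2.80,-1.17)

t = z/height = 8.25/19 = 0.434211
s = 1 + (scale-1)·z/height = 1 + (0.53-1)·8.25/19 = 0.795921
θ = twist·z/height = 313°·8.25/19 = 135.9079° = 2.372040 rad
cos θ = -0.718222, sin θ = 0.695814 (intermediates below are computed at full precision and shown rounded to 5 d.p.)
v1: (-4.5,4.5) → rotate → (0.10084,-6.36316) → ×s → (0.08026,-5.06457) → (0.08,-5.06)
v2: (1.5,-3) → rotate → (1.01011,3.19839) → ×s → (0.80397,2.54566) → (0.80,2.55)
v3: (4.5,1.5) → rotate → (-4.27572,2.05383) → ×s → (-3.40314,1.63469) → (-3.40,1.63)
v4: (4,3) → rotate → (-4.96033,0.62859) → ×s → (-3.94803,0.50031) → (-3.95,0.50)
v5: (1.5,3.5) → rotate → (-3.51268,-1.47006) → ×s → (-2.79582,-1.17005) → (-2.80,-1.17)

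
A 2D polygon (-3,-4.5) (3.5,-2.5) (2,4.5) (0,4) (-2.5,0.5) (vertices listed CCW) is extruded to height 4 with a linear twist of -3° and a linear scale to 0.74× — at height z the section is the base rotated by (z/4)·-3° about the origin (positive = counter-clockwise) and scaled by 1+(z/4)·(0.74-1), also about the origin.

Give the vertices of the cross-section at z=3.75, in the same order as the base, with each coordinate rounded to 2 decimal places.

t = z/height = 3.75/4 = 0.9375
s = 1 + (scale-1)·z/height = 1 + (0.74-1)·3.75/4 = 0.756250
θ = twist·z/height = -3°·3.75/4 = -2.8125° = -0.049087 rad
cos θ = 0.998795, sin θ = -0.049068 (intermediates below are computed at full precision and shown rounded to 5 d.p.)
v1: (-3,-4.5) → rotate → (-3.21719,-4.34738) → ×s → (-2.43300,-3.28770) → (-2.43,-3.29)
v2: (3.5,-2.5) → rotate → (3.37311,-2.66873) → ×s → (2.55092,-2.01822) → (2.55,-2.02)
v3: (2,4.5) → rotate → (2.21840,4.39644) → ×s → (1.67766,3.32481) → (1.68,3.32)
v4: (0,4) → rotate → (0.19627,3.99518) → ×s → (0.14843,3.02136) → (0.15,3.02)
v5: (-2.5,0.5) → rotate → (-2.47245,0.62207) → ×s → (-1.86979,0.47044) → (-1.87,0.47)

Cross-section at z=3.75: (-2.43,-3.29) (2.55,-2.02) (1.68,3.32) (0.15,3.02) (-1.87,0.47)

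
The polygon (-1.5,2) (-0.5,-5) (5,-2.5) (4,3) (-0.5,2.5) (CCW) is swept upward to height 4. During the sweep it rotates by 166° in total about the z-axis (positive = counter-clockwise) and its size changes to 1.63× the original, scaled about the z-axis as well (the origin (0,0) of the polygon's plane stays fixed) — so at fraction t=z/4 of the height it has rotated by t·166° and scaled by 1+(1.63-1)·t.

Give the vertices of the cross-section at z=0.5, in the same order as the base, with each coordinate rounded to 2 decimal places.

t = z/height = 0.5/4 = 0.125
s = 1 + (scale-1)·z/height = 1 + (1.63-1)·0.5/4 = 1.078750
θ = twist·z/height = 166°·0.5/4 = 20.7500° = 0.362156 rad
cos θ = 0.935135, sin θ = 0.354291 (intermediates below are computed at full precision and shown rounded to 5 d.p.)
v1: (-1.5,2) → rotate → (-2.11128,1.33883) → ×s → (-2.27755,1.44427) → (-2.28,1.44)
v2: (-0.5,-5) → rotate → (1.30389,-4.85282) → ×s → (1.40657,-5.23498) → (1.41,-5.23)
v3: (5,-2.5) → rotate → (5.56140,-0.56638) → ×s → (5.99936,-0.61099) → (6.00,-0.61)
v4: (4,3) → rotate → (2.67767,4.22257) → ×s → (2.88853,4.55510) → (2.89,4.56)
v5: (-0.5,2.5) → rotate → (-1.35330,2.16069) → ×s → (-1.45987,2.33085) → (-1.46,2.33)

Cross-section at z=0.5: (-2.28,1.44) (1.41,-5.23) (6.00,-0.61) (2.89,4.56) (-1.46,2.33)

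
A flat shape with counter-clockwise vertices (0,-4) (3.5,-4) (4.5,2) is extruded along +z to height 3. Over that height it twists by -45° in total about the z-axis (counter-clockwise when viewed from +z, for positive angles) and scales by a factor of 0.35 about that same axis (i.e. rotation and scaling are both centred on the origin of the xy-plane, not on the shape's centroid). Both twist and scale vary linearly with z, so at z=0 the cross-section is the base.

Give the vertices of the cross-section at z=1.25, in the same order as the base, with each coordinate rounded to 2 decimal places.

Cross-section at z=1.25: (-0.94,-2.76) (1.48,-3.58) (3.58,0.33)

t = z/height = 1.25/3 = 0.416667
s = 1 + (scale-1)·z/height = 1 + (0.35-1)·1.25/3 = 0.729167
θ = twist·z/height = -45°·1.25/3 = -18.7500° = -0.327249 rad
cos θ = 0.946930, sin θ = -0.321439 (intermediates below are computed at full precision and shown rounded to 5 d.p.)
v1: (0,-4) → rotate → (-1.28576,-3.78772) → ×s → (-0.93753,-2.76188) → (-0.94,-2.76)
v2: (3.5,-4) → rotate → (2.02850,-4.91276) → ×s → (1.47911,-3.58222) → (1.48,-3.58)
v3: (4.5,2) → rotate → (4.90406,0.44738) → ×s → (3.57588,0.32622) → (3.58,0.33)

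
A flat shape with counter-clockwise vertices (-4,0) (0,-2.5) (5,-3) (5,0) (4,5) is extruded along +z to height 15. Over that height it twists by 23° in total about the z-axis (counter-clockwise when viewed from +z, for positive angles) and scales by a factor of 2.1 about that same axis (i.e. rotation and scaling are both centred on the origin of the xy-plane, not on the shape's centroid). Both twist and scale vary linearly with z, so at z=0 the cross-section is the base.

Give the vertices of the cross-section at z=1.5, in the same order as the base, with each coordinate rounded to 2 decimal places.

Cross-section at z=1.5: (-4.44,-0.18) (0.11,-2.77) (5.68,-3.10) (5.55,0.22) (4.21,5.72)

t = z/height = 1.5/15 = 0.1
s = 1 + (scale-1)·z/height = 1 + (2.1-1)·1.5/15 = 1.110000
θ = twist·z/height = 23°·1.5/15 = 2.3000° = 0.040143 rad
cos θ = 0.999194, sin θ = 0.040132 (intermediates below are computed at full precision and shown rounded to 5 d.p.)
v1: (-4,0) → rotate → (-3.99678,-0.16053) → ×s → (-4.43642,-0.17819) → (-4.44,-0.18)
v2: (0,-2.5) → rotate → (0.10033,-2.49799) → ×s → (0.11137,-2.77276) → (0.11,-2.77)
v3: (5,-3) → rotate → (5.11637,-2.79692) → ×s → (5.67917,-3.10459) → (5.68,-3.10)
v4: (5,0) → rotate → (4.99597,0.20066) → ×s → (5.54553,0.22273) → (5.55,0.22)
v5: (4,5) → rotate → (3.79612,5.15650) → ×s → (4.21369,5.72371) → (4.21,5.72)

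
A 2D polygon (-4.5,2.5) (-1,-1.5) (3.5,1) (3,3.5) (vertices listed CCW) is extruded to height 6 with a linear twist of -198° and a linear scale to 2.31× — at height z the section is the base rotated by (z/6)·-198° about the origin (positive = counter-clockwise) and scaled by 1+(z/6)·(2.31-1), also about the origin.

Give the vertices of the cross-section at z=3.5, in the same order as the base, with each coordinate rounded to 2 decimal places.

t = z/height = 3.5/6 = 0.583333
s = 1 + (scale-1)·z/height = 1 + (2.31-1)·3.5/6 = 1.764167
θ = twist·z/height = -198°·3.5/6 = -115.5000° = -2.015855 rad
cos θ = -0.430511, sin θ = -0.902585 (intermediates below are computed at full precision and shown rounded to 5 d.p.)
v1: (-4.5,2.5) → rotate → (4.19376,2.98536) → ×s → (7.39850,5.26667) → (7.40,5.27)
v2: (-1,-1.5) → rotate → (-0.92337,1.54835) → ×s → (-1.62897,2.73155) → (-1.63,2.73)
v3: (3.5,1) → rotate → (-0.60420,-3.58956) → ×s → (-1.06592,-6.33258) → (-1.07,-6.33)
v4: (3,3.5) → rotate → (1.86752,-4.21454) → ×s → (3.29461,-7.43516) → (3.29,-7.44)

Cross-section at z=3.5: (7.40,5.27) (-1.63,2.73) (-1.07,-6.33) (3.29,-7.44)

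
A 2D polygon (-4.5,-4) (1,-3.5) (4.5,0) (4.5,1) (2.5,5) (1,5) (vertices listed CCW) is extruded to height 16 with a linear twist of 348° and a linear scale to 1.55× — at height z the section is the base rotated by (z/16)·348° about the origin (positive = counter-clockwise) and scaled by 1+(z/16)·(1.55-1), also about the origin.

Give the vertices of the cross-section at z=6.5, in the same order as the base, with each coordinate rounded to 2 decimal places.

Cross-section at z=6.5: (7.36,0.39) (1.72,4.11) (-4.30,3.44) (-5.06,2.48) (-6.21,-2.87) (-4.77,-4.02)

t = z/height = 6.5/16 = 0.40625
s = 1 + (scale-1)·z/height = 1 + (1.55-1)·6.5/16 = 1.223438
θ = twist·z/height = 348°·6.5/16 = 141.3750° = 2.467459 rad
cos θ = -0.781248, sin θ = 0.624221 (intermediates below are computed at full precision and shown rounded to 5 d.p.)
v1: (-4.5,-4) → rotate → (6.01250,0.31600) → ×s → (7.35592,0.38661) → (7.36,0.39)
v2: (1,-3.5) → rotate → (1.40352,3.35859) → ×s → (1.71712,4.10902) → (1.72,4.11)
v3: (4.5,0) → rotate → (-3.51562,2.80899) → ×s → (-4.30114,3.43663) → (-4.30,3.44)
v4: (4.5,1) → rotate → (-4.13984,2.02774) → ×s → (-5.06483,2.48082) → (-5.06,2.48)
v5: (2.5,5) → rotate → (-5.07422,-2.34569) → ×s → (-6.20799,-2.86980) → (-6.21,-2.87)
v6: (1,5) → rotate → (-3.90235,-3.28202) → ×s → (-4.77428,-4.01535) → (-4.77,-4.02)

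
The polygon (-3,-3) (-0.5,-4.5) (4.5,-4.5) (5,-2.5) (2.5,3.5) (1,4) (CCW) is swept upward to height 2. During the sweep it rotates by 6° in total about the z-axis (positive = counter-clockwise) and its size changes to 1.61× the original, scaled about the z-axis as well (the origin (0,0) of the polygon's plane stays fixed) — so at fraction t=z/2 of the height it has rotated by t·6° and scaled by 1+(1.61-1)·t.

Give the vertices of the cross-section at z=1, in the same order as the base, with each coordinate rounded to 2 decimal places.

Cross-section at z=1: (-3.70,-4.11) (-0.34,-5.90) (6.17,-5.56) (6.69,-2.92) (3.02,4.73) (1.03,5.28)

t = z/height = 1/2 = 0.5
s = 1 + (scale-1)·z/height = 1 + (1.61-1)·1/2 = 1.305000
θ = twist·z/height = 6°·1/2 = 3.0000° = 0.052360 rad
cos θ = 0.998630, sin θ = 0.052336 (intermediates below are computed at full precision and shown rounded to 5 d.p.)
v1: (-3,-3) → rotate → (-2.83888,-3.15290) → ×s → (-3.70474,-4.11453) → (-3.70,-4.11)
v2: (-0.5,-4.5) → rotate → (-0.26380,-4.52000) → ×s → (-0.34426,-5.89860) → (-0.34,-5.90)
v3: (4.5,-4.5) → rotate → (4.72934,-4.25832) → ×s → (6.17179,-5.55711) → (6.17,-5.56)
v4: (5,-2.5) → rotate → (5.12399,-2.23489) → ×s → (6.68680,-2.91654) → (6.69,-2.92)
v5: (2.5,3.5) → rotate → (2.31340,3.62604) → ×s → (3.01898,4.73199) → (3.02,4.73)
v6: (1,4) → rotate → (0.78929,4.04685) → ×s → (1.03002,5.28114) → (1.03,5.28)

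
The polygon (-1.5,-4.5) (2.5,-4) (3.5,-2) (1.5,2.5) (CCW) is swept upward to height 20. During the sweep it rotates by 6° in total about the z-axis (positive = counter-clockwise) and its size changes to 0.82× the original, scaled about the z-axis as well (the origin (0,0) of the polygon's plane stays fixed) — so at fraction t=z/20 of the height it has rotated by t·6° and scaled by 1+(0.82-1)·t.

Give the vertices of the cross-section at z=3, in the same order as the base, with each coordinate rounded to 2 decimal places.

Cross-section at z=3: (-1.39,-4.40) (2.49,-3.85) (3.44,-1.89) (1.42,2.46)

t = z/height = 3/20 = 0.15
s = 1 + (scale-1)·z/height = 1 + (0.82-1)·3/20 = 0.973000
θ = twist·z/height = 6°·3/20 = 0.9000° = 0.015708 rad
cos θ = 0.999877, sin θ = 0.015707 (intermediates below are computed at full precision and shown rounded to 5 d.p.)
v1: (-1.5,-4.5) → rotate → (-1.42913,-4.52301) → ×s → (-1.39055,-4.40088) → (-1.39,-4.40)
v2: (2.5,-4) → rotate → (2.56252,-3.96024) → ×s → (2.49333,-3.85331) → (2.49,-3.85)
v3: (3.5,-2) → rotate → (3.53098,-1.94478) → ×s → (3.43565,-1.89227) → (3.44,-1.89)
v4: (1.5,2.5) → rotate → (1.46055,2.52325) → ×s → (1.42111,2.45512) → (1.42,2.46)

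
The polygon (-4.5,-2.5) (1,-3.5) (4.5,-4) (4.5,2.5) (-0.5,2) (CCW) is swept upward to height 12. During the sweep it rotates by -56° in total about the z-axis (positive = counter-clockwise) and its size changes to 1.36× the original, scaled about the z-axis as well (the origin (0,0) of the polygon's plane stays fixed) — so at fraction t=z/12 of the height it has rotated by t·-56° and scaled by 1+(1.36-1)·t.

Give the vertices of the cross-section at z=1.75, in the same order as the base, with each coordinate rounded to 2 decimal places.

t = z/height = 1.75/12 = 0.145833
s = 1 + (scale-1)·z/height = 1 + (1.36-1)·1.75/12 = 1.052500
θ = twist·z/height = -56°·1.75/12 = -8.1667° = -0.142535 rad
cos θ = 0.989859, sin θ = -0.142053 (intermediates below are computed at full precision and shown rounded to 5 d.p.)
v1: (-4.5,-2.5) → rotate → (-4.80950,-1.83541) → ×s → (-5.06200,-1.93177) → (-5.06,-1.93)
v2: (1,-3.5) → rotate → (0.49267,-3.60656) → ×s → (0.51854,-3.79590) → (0.52,-3.80)
v3: (4.5,-4) → rotate → (3.88615,-4.59868) → ×s → (4.09018,-4.84011) → (4.09,-4.84)
v4: (4.5,2.5) → rotate → (4.80950,1.83541) → ×s → (5.06200,1.93177) → (5.06,1.93)
v5: (-0.5,2) → rotate → (-0.21082,2.05074) → ×s → (-0.22189,2.15841) → (-0.22,2.16)

Cross-section at z=1.75: (-5.06,-1.93) (0.52,-3.80) (4.09,-4.84) (5.06,1.93) (-0.22,2.16)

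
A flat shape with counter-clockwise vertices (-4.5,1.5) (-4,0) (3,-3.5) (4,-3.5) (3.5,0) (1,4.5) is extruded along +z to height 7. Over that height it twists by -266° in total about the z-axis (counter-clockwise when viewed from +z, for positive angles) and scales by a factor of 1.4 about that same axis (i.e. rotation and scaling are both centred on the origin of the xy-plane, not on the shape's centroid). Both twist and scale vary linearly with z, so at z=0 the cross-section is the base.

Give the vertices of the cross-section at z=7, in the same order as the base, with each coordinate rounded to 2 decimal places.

Cross-section at z=7: (-1.66,-6.43) (0.39,-5.59) (4.60,4.53) (4.50,5.93) (-0.34,4.89) (-6.38,0.96)

t = z/height = 7/7 = 1
s = 1 + (scale-1)·z/height = 1 + (1.4-1)·7/7 = 1.400000
θ = twist·z/height = -266°·7/7 = -266.0000° = -4.642576 rad
cos θ = -0.069756, sin θ = 0.997564 (intermediates below are computed at full precision and shown rounded to 5 d.p.)
v1: (-4.5,1.5) → rotate → (-1.18244,-4.59367) → ×s → (-1.65542,-6.43114) → (-1.66,-6.43)
v2: (-4,0) → rotate → (0.27903,-3.99026) → ×s → (0.39064,-5.58636) → (0.39,-5.59)
v3: (3,-3.5) → rotate → (3.28220,3.23684) → ×s → (4.59509,4.53158) → (4.60,4.53)
v4: (4,-3.5) → rotate → (3.21245,4.23440) → ×s → (4.49743,5.92817) → (4.50,5.93)
v5: (3.5,0) → rotate → (-0.24415,3.49147) → ×s → (-0.34181,4.88806) → (-0.34,4.89)
v6: (1,4.5) → rotate → (-4.55879,0.68366) → ×s → (-6.38231,0.95712) → (-6.38,0.96)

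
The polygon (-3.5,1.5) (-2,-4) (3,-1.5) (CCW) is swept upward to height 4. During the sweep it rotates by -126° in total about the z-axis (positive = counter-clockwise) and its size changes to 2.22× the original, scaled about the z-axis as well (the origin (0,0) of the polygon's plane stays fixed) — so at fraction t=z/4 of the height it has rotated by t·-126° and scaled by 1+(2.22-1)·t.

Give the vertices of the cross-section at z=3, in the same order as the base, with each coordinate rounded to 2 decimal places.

Cross-section at z=3: (3.39,6.46) (-7.34,4.42) (-3.31,-5.50)

t = z/height = 3/4 = 0.75
s = 1 + (scale-1)·z/height = 1 + (2.22-1)·3/4 = 1.915000
θ = twist·z/height = -126°·3/4 = -94.5000° = -1.649336 rad
cos θ = -0.078459, sin θ = -0.996917 (intermediates below are computed at full precision and shown rounded to 5 d.p.)
v1: (-3.5,1.5) → rotate → (1.76998,3.37152) → ×s → (3.38952,6.45646) → (3.39,6.46)
v2: (-2,-4) → rotate → (-3.83075,2.30767) → ×s → (-7.33589,4.41919) → (-7.34,4.42)
v3: (3,-1.5) → rotate → (-1.73075,-2.87306) → ×s → (-3.31439,-5.50192) → (-3.31,-5.50)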